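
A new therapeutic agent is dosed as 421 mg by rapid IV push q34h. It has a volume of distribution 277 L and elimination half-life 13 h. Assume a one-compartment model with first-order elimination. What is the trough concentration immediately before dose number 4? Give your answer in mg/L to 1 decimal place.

0.3 mg/L

f = (1/2)^(τ/t½) = (1/2)^(34/13) ≈ 0.1632.
C₀ = D/Vd = 421/277 ≈ 1.520 mg/L.
Before the 4th dose, 3 doses have been given. Superposition: Cmin = C₀·(f + f² + … + f^3).
≈ 1.520 × (0.1632 + 0.0266 + 0.0043) ≈ 1.520 × 0.1941 ≈ 0.295 mg/L.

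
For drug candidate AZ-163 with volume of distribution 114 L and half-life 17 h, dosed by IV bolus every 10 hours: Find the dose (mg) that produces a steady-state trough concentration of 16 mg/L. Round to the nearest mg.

918 mg

τ/t½ = 10/17 ≈ 0.58824, so f = (1/2)^(10/17) ≈ 0.665156.
Cmin,ss = (D/Vd)·f/(1−f), so D = Cmin,ss·Vd·(1−f)/f.
D = 16 × 114 × (1−f)/f ≈ 16 × 114 × 0.50341 ≈ 918.22 mg.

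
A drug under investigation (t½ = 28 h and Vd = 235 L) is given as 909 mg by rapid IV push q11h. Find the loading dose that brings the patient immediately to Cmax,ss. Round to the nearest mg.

f = (1/2)^(11/28) ≈ 0.761620; accumulation ratio R = 1/(1−f) ≈ 4.19498.
Loading dose to hit Cmax,ss on first dose: D_load = D_maint·R ≈ 909 × 4.19498 ≈ 3813.24 mg.

3813 mg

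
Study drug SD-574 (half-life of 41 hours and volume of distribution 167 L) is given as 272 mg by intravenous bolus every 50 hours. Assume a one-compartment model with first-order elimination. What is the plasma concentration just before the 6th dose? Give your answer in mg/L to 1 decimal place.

f = (1/2)^(τ/t½) = (1/2)^(50/41) ≈ 0.4294.
C₀ = D/Vd = 272/167 ≈ 1.629 mg/L.
Before the 6th dose, 5 doses have been given. Superposition: Cmin = C₀·(f + f² + … + f^5).
≈ 1.629 × (0.4294 + 0.1844 + 0.0792 + 0.0340 + 0.0146) ≈ 1.629 × 0.7416 ≈ 1.208 mg/L.

1.2 mg/L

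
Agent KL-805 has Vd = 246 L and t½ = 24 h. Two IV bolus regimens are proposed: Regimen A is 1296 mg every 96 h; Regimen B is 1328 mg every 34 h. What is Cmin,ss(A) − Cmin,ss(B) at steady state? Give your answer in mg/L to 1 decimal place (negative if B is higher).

-2.9 mg/L

Regimen A: f = (1/2)^(96/24) ≈ 0.0625; Cmin,ss = (1296/246)·f/(1−f) ≈ 0.351 mg/L.
Regimen B: f = (1/2)^(34/24) ≈ 0.3746; Cmin,ss = (1328/246)·f/(1−f) ≈ 3.233 mg/L.
Difference ≈ 0.351 − 3.233 ≈ -2.882 mg/L.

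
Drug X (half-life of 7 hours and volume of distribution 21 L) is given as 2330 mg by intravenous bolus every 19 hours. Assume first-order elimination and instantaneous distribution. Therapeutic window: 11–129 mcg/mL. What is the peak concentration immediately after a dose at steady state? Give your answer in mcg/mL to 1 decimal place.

k = ln2/t½ = ln2/7 ≈ 0.099021 h⁻¹; fraction remaining f = e^(−kτ) = e^(−0.099021×19) ≈ 0.1524.
At steady state, accumulation factor R = 1/(1 − e^(−kτ)) ≈ 1.1798.
Each bolus raises the concentration by D/Vd = 2330/21 ≈ 110.952 mcg/mL.
Steady-state peak Cmax,ss = C₀·R ≈ 110.952 × 1.1798 ≈ 130.901 mcg/mL.
Peak 130.9 mcg/mL vs MTC 129 mcg/mL: exceeds toxic threshold.

130.9 mcg/mL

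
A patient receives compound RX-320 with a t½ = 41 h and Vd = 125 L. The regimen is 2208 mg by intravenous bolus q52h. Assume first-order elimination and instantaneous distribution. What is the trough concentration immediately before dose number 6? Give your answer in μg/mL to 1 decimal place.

f = (1/2)^(τ/t½) = (1/2)^(52/41) ≈ 0.4152.
C₀ = D/Vd = 2208/125 ≈ 17.664 μg/mL.
Before the 6th dose, 5 doses have been given. Superposition: Cmin = C₀·(f + f² + … + f^5).
≈ 17.664 × (0.4152 + 0.1724 + 0.0716 + 0.0297 + 0.0123) ≈ 17.664 × 0.7012 ≈ 12.386 μg/mL.

12.4 μg/mL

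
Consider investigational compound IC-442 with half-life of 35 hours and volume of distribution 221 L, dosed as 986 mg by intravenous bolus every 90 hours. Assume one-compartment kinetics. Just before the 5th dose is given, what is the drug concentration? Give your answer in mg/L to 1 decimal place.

0.9 mg/L

f = (1/2)^(τ/t½) = (1/2)^(90/35) ≈ 0.1682.
C₀ = D/Vd = 986/221 ≈ 4.462 mg/L.
Before the 5th dose, 4 doses have been given. Superposition: Cmin = C₀·(f + f² + … + f^4).
≈ 4.462 × (0.1682 + 0.0283 + 0.0048 + 0.0008) ≈ 4.462 × 0.2021 ≈ 0.902 mg/L.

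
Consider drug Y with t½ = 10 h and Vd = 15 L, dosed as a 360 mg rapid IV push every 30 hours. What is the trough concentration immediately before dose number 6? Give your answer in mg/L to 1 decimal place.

3.4 mg/L

f = (1/2)^(τ/t½) = (1/2)^(30/10) ≈ 0.1250.
C₀ = D/Vd = 360/15 ≈ 24.000 mg/L.
Before the 6th dose, 5 doses have been given. Superposition: Cmin = C₀·(f + f² + … + f^5).
≈ 24.000 × (0.1250 + 0.0156 + 0.0020 + 0.0002 + 0.0000) ≈ 24.000 × 0.1428 ≈ 3.427 mg/L.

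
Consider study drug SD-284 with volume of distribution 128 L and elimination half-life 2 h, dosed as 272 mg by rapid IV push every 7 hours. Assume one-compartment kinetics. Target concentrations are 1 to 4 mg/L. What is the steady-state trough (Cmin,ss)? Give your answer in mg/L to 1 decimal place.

0.2 mg/L

Over one 7-h interval, 7/2 ≈ 3.5 half-lives elapse, leaving f ≈ 0.0884 of each dose.
Accumulation ratio R = 1/(1 − f) ≈ 1/0.9116 ≈ 1.0970.
Each bolus raises the concentration by D/Vd = 272/128 ≈ 2.125 mg/L.
Steady-state peak Cmax,ss = C₀·R ≈ 2.125 × 1.0970 ≈ 2.331 mg/L.
One interval later, Cmin,ss = Cmax,ss·e^(−kτ) ≈ 2.331 × 0.0884 ≈ 0.206 mg/L.
Trough 0.2 mg/L vs MEC 1 mg/L: subtherapeutic.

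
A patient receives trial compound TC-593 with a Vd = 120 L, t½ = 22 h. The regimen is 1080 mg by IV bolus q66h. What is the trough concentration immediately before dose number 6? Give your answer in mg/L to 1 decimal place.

1.3 mg/L

f = (1/2)^(τ/t½) = (1/2)^(66/22) ≈ 0.1250.
C₀ = D/Vd = 1080/120 ≈ 9.000 mg/L.
Before the 6th dose, 5 doses have been given. Superposition: Cmin = C₀·(f + f² + … + f^5).
≈ 9.000 × (0.1250 + 0.0156 + 0.0020 + 0.0002 + 0.0000) ≈ 9.000 × 0.1428 ≈ 1.285 mg/L.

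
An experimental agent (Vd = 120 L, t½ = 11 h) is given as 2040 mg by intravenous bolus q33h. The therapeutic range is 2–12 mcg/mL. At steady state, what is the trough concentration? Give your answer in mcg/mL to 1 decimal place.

The dosing interval is 3 half-lives, so f = 2^(−3) = 0.125.
At steady state, R = 1/(1 − 0.125) = 8/7.
Single-dose peak C₀ = D/Vd = 2040/120 = 17 mcg/mL.
Steady-state peak Cmax,ss = C₀·R = 17 × 8/7 ≈ 19.429 mcg/mL.
Steady-state trough Cmin,ss = Cmax,ss·f ≈ 19.429 × 0.125 ≈ 2.429 mcg/mL.
Trough 2.4 mcg/mL vs MEC 2 mcg/mL: adequate.

2.4 mcg/mL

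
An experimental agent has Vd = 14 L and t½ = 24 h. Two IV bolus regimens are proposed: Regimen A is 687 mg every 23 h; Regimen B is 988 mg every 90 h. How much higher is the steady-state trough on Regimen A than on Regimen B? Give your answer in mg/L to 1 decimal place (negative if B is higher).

Regimen A: f = (1/2)^(23/24) ≈ 0.5147; Cmin,ss = (687/14)·f/(1−f) ≈ 52.044 mg/L.
Regimen B: f = (1/2)^(90/24) ≈ 0.0743; Cmin,ss = (988/14)·f/(1−f) ≈ 5.664 mg/L.
Difference ≈ 52.044 − 5.664 ≈ 46.380 mg/L.

46.4 mg/L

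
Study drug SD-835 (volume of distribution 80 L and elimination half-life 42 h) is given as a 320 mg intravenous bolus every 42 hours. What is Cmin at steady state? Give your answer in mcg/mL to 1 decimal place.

The dosing interval is 1 half-life, so f = 2^(−1) = 0.5.
At steady state, R = 1/(1 − 0.5) = 2/1.
Single-dose peak C₀ = D/Vd = 320/80 = 4 mcg/mL.
Steady-state peak Cmax,ss = C₀·R = 4 × 2/1 ≈ 8.000 mcg/mL.
Steady-state trough Cmin,ss = Cmax,ss·f ≈ 8.000 × 0.5 ≈ 4.000 mcg/mL.

4.0 mcg/mL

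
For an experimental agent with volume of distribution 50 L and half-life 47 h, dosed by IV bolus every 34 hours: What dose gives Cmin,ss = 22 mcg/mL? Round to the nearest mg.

716 mg

τ/t½ = 34/47 ≈ 0.7234, so f = (1/2)^(34/47) ≈ 0.605667.
Cmin,ss = (D/Vd)·f/(1−f), so D = Cmin,ss·Vd·(1−f)/f.
D = 22 × 50 × (1−f)/f ≈ 22 × 50 × 0.65107 ≈ 716.18 mg.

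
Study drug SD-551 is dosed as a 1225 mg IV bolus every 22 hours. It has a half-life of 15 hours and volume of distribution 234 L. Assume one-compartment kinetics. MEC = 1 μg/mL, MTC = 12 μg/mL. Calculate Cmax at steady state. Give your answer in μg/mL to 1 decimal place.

Over one 22-h interval, 22/15 ≈ 1.4667 half-lives elapse, leaving f ≈ 0.3618 of each dose.
At steady state, accumulation factor R = 1/(1 − e^(−kτ)) ≈ 1.5669.
Each bolus raises the concentration by D/Vd = 1225/234 ≈ 5.235 μg/mL.
Cmax,ss = C₀/(1 − f) ≈ 5.235/0.6382 ≈ 8.203 μg/mL.
Peak 8.2 μg/mL vs MTC 12 μg/mL: below toxic threshold.

8.2 μg/mL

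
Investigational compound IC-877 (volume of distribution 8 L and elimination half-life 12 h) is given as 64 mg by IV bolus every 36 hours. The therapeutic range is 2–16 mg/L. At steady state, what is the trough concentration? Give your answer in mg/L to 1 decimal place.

1.1 mg/L

The dosing interval is 3 half-lives, so f = 2^(−3) = 0.125.
At steady state, R = 1/(1 − 0.125) = 8/7.
Single-dose peak C₀ = D/Vd = 64/8 = 8 mg/L.
Steady-state peak Cmax,ss = C₀·R = 8 × 8/7 ≈ 9.143 mg/L.
Steady-state trough Cmin,ss = Cmax,ss·f ≈ 9.143 × 0.125 ≈ 1.143 mg/L.
Trough 1.1 mg/L vs MEC 2 mg/L: subtherapeutic.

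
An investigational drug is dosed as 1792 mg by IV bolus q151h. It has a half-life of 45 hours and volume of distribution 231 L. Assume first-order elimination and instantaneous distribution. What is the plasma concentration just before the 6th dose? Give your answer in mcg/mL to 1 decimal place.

0.8 mcg/mL

f = (1/2)^(τ/t½) = (1/2)^(151/45) ≈ 0.0977.
C₀ = D/Vd = 1792/231 ≈ 7.758 mcg/mL.
Before the 6th dose, 5 doses have been given. Superposition: Cmin = C₀·(f + f² + … + f^5).
≈ 7.758 × (0.0977 + 0.0095 + 0.0009 + 0.0001 + 0.0000) ≈ 7.758 × 0.1082 ≈ 0.839 mcg/mL.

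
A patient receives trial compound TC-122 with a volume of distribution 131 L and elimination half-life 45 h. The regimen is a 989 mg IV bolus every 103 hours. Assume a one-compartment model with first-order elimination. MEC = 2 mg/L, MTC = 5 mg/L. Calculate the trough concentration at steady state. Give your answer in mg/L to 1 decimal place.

τ/t½ = 103/45 ≈ 2.2889, so fraction remaining f = (1/2)^(103/45) ≈ 0.2046.
At steady state, accumulation factor R = 1/(1 − e^(−kτ)) ≈ 1.2572.
Single-dose peak C₀ = D/Vd = 989/131 ≈ 7.550 mg/L.
Steady-state peak Cmax,ss = C₀·R ≈ 7.550 × 1.2572 ≈ 9.492 mg/L.
One interval later, Cmin,ss = Cmax,ss·e^(−kτ) ≈ 9.492 × 0.2046 ≈ 1.942 mg/L.
Trough 1.9 mg/L vs MEC 2 mg/L: subtherapeutic.

1.9 mg/L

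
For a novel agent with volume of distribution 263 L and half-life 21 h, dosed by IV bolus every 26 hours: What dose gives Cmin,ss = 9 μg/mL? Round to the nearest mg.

3216 mg

τ/t½ = 26/21 ≈ 1.2381, so f = (1/2)^(26/21) ≈ 0.423932.
Cmin,ss = (D/Vd)·f/(1−f), so D = Cmin,ss·Vd·(1−f)/f.
D = 9 × 263 × (1−f)/f ≈ 9 × 263 × 1.35887 ≈ 3216.45 mg.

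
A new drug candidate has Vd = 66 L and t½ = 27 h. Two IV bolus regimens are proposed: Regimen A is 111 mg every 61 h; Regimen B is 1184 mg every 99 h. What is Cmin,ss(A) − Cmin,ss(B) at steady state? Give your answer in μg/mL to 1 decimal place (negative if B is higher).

Regimen A: f = (1/2)^(61/27) ≈ 0.2089; Cmin,ss = (111/66)·f/(1−f) ≈ 0.444 μg/mL.
Regimen B: f = (1/2)^(99/27) ≈ 0.0787; Cmin,ss = (1184/66)·f/(1−f) ≈ 1.532 μg/mL.
Difference ≈ 0.444 − 1.532 ≈ -1.088 μg/mL.

-1.1 μg/mL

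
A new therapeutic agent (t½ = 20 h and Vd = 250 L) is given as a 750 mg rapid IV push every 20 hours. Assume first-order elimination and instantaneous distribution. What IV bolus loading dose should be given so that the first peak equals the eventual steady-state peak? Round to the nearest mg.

1500 mg

f = (1/2)^(20/20) ≈ 0.500000; accumulation ratio R = 1/(1−f) ≈ 2.00000.
Loading dose to hit Cmax,ss on first dose: D_load = D_maint·R ≈ 750 × 2.00000 ≈ 1500.00 mg.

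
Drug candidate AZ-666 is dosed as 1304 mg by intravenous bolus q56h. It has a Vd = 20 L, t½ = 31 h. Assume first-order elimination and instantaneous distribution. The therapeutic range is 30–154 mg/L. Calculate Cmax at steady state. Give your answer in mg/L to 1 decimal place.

τ/t½ = 56/31 ≈ 1.8065, so fraction remaining f = (1/2)^(56/31) ≈ 0.2859.
At steady state, accumulation factor R = 1/(1 − e^(−kτ)) ≈ 1.4004.
Single-dose peak C₀ = D/Vd = 1304/20 ≈ 65.200 mg/L.
Steady-state peak Cmax,ss = C₀·R ≈ 65.200 × 1.4004 ≈ 91.306 mg/L.
Peak 91.3 mg/L vs MTC 154 mg/L: below toxic threshold.

91.3 mg/L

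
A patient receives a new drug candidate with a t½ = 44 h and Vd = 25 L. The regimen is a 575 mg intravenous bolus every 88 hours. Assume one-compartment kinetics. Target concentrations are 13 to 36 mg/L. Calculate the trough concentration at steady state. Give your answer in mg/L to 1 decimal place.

The dosing interval is 2 half-lives, so f = 2^(−2) = 0.25.
Accumulation ratio R = 1/(1 − f) = 1/0.75 = 4/3.
Single-dose peak C₀ = D/Vd = 575/25 = 23 mg/L.
Steady-state peak Cmax,ss = C₀·R = 23 × 4/3 ≈ 30.667 mg/L.
Steady-state trough Cmin,ss = Cmax,ss·f ≈ 30.667 × 0.25 ≈ 7.667 mg/L.
Trough 7.7 mg/L vs MEC 13 mg/L: subtherapeutic.

7.7 mg/L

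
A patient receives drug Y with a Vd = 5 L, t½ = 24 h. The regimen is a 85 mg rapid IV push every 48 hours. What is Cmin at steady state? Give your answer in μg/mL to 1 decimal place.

5.7 μg/mL

The dosing interval is 2 half-lives, so f = 2^(−2) = 0.25.
Accumulation ratio R = 1/(1 − f) = 1/0.75 = 4/3.
Single-dose peak C₀ = D/Vd = 85/5 = 17 μg/mL.
Steady-state peak Cmax,ss = C₀·R = 17 × 4/3 ≈ 22.667 μg/mL.
Steady-state trough Cmin,ss = Cmax,ss·f ≈ 22.667 × 0.25 ≈ 5.667 μg/mL.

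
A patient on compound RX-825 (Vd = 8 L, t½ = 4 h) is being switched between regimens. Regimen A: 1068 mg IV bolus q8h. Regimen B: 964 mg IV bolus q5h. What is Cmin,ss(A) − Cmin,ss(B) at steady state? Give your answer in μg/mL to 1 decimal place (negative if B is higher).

-42.9 μg/mL

Regimen A: f = (1/2)^(8/4) ≈ 0.2500; Cmin,ss = (1068/8)·f/(1−f) ≈ 44.500 μg/mL.
Regimen B: f = (1/2)^(5/4) ≈ 0.4204; Cmin,ss = (964/8)·f/(1−f) ≈ 87.402 μg/mL.
Difference ≈ 44.500 − 87.402 ≈ -42.902 μg/mL.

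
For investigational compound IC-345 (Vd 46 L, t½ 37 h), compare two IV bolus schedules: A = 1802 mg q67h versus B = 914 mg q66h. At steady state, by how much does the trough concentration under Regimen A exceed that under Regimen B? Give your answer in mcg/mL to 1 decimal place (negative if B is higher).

7.5 mcg/mL

Regimen A: f = (1/2)^(67/37) ≈ 0.2850; Cmin,ss = (1802/46)·f/(1−f) ≈ 15.615 mcg/mL.
Regimen B: f = (1/2)^(66/37) ≈ 0.2904; Cmin,ss = (914/46)·f/(1−f) ≈ 8.132 mcg/mL.
Difference ≈ 15.615 − 8.132 ≈ 7.483 mcg/mL.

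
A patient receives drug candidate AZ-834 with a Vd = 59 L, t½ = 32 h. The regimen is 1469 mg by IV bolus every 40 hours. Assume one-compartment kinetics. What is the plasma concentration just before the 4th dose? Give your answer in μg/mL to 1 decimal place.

16.7 μg/mL

f = (1/2)^(τ/t½) = (1/2)^(40/32) ≈ 0.4204.
C₀ = D/Vd = 1469/59 ≈ 24.898 μg/mL.
Before the 4th dose, 3 doses have been given. Superposition: Cmin = C₀·(f + f² + … + f^3).
≈ 24.898 × (0.4204 + 0.1767 + 0.0743) ≈ 24.898 × 0.6714 ≈ 16.717 μg/mL.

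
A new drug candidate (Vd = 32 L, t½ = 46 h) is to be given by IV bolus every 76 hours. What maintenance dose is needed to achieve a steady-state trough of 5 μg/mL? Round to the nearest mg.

343 mg

τ/t½ = 76/46 ≈ 1.6522, so f = (1/2)^(76/46) ≈ 0.318160.
Cmin,ss = (D/Vd)·f/(1−f), so D = Cmin,ss·Vd·(1−f)/f.
D = 5 × 32 × (1−f)/f ≈ 5 × 32 × 2.14307 ≈ 342.89 mg.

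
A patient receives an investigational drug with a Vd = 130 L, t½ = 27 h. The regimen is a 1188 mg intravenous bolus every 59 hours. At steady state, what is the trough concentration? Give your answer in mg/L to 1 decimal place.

τ/t½ = 59/27 ≈ 2.1852, so fraction remaining f = (1/2)^(59/27) ≈ 0.2199.
Accumulation ratio R = 1/(1 − f) ≈ 1/0.7801 ≈ 1.2819.
Each bolus raises the concentration by D/Vd = 1188/130 ≈ 9.138 mg/L.
Cmax,ss = C₀/(1 − f) ≈ 9.138/0.7801 ≈ 11.714 mg/L.
One interval later, Cmin,ss = Cmax,ss·e^(−kτ) ≈ 11.714 × 0.2199 ≈ 2.576 mg/L.

2.6 mg/L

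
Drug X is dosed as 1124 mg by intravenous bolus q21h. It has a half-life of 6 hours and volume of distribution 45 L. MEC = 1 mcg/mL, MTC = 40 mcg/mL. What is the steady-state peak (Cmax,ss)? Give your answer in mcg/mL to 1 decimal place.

τ/t½ = 21/6 ≈ 3.5, so fraction remaining f = (1/2)^(21/6) ≈ 0.0884.
Accumulation ratio R = 1/(1 − f) ≈ 1/0.9116 ≈ 1.0970.
Each bolus raises the concentration by D/Vd = 1124/45 ≈ 24.978 mcg/mL.
Cmax,ss = C₀/(1 − f) ≈ 24.978/0.9116 ≈ 27.400 mcg/mL.
Peak 27.4 mcg/mL vs MTC 40 mcg/mL: below toxic threshold.

27.4 mcg/mL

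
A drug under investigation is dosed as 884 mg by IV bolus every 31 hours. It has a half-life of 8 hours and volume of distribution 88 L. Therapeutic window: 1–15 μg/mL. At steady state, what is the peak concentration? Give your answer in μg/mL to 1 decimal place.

10.8 μg/mL

τ/t½ = 31/8 ≈ 3.875, so fraction remaining f = (1/2)^(31/8) ≈ 0.0682.
Accumulation ratio R = 1/(1 − f) ≈ 1/0.9318 ≈ 1.0732.
Each bolus raises the concentration by D/Vd = 884/88 ≈ 10.045 μg/mL.
Cmax,ss = C₀/(1 − f) ≈ 10.045/0.9318 ≈ 10.780 μg/mL.
Peak 10.8 μg/mL vs MTC 15 μg/mL: below toxic threshold.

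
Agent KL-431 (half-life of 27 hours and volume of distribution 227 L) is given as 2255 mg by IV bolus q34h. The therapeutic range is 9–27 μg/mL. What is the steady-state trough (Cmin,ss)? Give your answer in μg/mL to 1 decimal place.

Over one 34-h interval, 34/27 ≈ 1.2593 half-lives elapse, leaving f ≈ 0.4178 of each dose.
Each bolus raises the concentration by D/Vd = 2255/227 ≈ 9.934 μg/mL.
Steady-state trough Cmin,ss = C₀·f/(1−f) ≈ 9.934 × 0.4178/0.5822 ≈ 7.129 μg/mL.
Trough 7.1 μg/mL vs MEC 9 μg/mL: subtherapeutic.

7.1 μg/mL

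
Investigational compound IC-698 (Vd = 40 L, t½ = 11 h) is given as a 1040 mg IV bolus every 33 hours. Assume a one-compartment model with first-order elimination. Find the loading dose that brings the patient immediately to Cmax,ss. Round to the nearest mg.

1189 mg

f = (1/2)^(33/11) ≈ 0.125000; accumulation ratio R = 1/(1−f) ≈ 1.14286.
Loading dose to hit Cmax,ss on first dose: D_load = D_maint·R ≈ 1040 × 1.14286 ≈ 1188.57 mg.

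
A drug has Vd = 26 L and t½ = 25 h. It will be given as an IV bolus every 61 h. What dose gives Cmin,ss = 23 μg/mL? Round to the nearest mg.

2647 mg

τ/t½ = 61/25 ≈ 2.44, so f = (1/2)^(61/25) ≈ 0.184284.
Cmin,ss = (D/Vd)·f/(1−f), so D = Cmin,ss·Vd·(1−f)/f.
D = 23 × 26 × (1−f)/f ≈ 23 × 26 × 4.42641 ≈ 2646.99 mg.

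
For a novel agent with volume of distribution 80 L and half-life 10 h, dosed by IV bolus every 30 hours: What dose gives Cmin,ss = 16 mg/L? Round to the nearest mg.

8960 mg

τ/t½ = 30/10 ≈ 3, so f = (1/2)^(30/10) ≈ 0.125000.
Cmin,ss = (D/Vd)·f/(1−f), so D = Cmin,ss·Vd·(1−f)/f.
D = 16 × 80 × (1−f)/f ≈ 16 × 80 × 7.00000 ≈ 8960.00 mg.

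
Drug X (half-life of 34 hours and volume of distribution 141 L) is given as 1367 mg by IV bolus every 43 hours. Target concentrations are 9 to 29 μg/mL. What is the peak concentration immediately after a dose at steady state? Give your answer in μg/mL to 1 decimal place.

16.6 μg/mL

τ/t½ = 43/34 ≈ 1.2647, so fraction remaining f = (1/2)^(43/34) ≈ 0.4162.
At steady state, accumulation factor R = 1/(1 − e^(−kτ)) ≈ 1.7129.
Single-dose peak C₀ = D/Vd = 1367/141 ≈ 9.695 μg/mL.
Steady-state peak Cmax,ss = C₀·R ≈ 9.695 × 1.7129 ≈ 16.607 μg/mL.
Peak 16.6 μg/mL vs MTC 29 μg/mL: below toxic threshold.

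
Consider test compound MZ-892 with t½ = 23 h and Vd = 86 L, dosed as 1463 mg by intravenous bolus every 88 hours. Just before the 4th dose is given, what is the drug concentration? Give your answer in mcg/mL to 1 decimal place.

1.3 mcg/mL

f = (1/2)^(τ/t½) = (1/2)^(88/23) ≈ 0.0705.
C₀ = D/Vd = 1463/86 ≈ 17.012 mcg/mL.
Before the 4th dose, 3 doses have been given. Superposition: Cmin = C₀·(f + f² + … + f^3).
≈ 17.012 × (0.0705 + 0.0050 + 0.0004) ≈ 17.012 × 0.0759 ≈ 1.291 mcg/mL.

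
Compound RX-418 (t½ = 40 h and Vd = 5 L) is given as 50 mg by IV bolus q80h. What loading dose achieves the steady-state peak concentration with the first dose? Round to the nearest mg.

67 mg

f = (1/2)^(80/40) ≈ 0.250000; accumulation ratio R = 1/(1−f) ≈ 1.33333.
Loading dose to hit Cmax,ss on first dose: D_load = D_maint·R ≈ 50 × 1.33333 ≈ 66.67 mg.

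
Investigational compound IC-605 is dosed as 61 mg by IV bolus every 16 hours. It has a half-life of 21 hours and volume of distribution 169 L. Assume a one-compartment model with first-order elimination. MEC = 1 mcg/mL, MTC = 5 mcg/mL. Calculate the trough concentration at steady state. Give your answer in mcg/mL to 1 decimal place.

τ/t½ = 16/21 ≈ 0.7619, so fraction remaining f = (1/2)^(16/21) ≈ 0.5897.
Accumulation ratio R = 1/(1 − f) ≈ 1/0.4103 ≈ 2.4372.
Each bolus raises the concentration by D/Vd = 61/169 ≈ 0.361 mcg/mL.
Steady-state peak Cmax,ss = C₀·R ≈ 0.361 × 2.4372 ≈ 0.880 mcg/mL.
One interval later, Cmin,ss = Cmax,ss·e^(−kτ) ≈ 0.880 × 0.5897 ≈ 0.519 mcg/mL.
Trough 0.5 mcg/mL vs MEC 1 mcg/mL: subtherapeutic.

0.5 mcg/mL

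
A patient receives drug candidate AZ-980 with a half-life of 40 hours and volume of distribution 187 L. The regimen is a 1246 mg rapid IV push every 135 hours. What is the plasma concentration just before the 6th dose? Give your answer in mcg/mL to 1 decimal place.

0.7 mcg/mL

f = (1/2)^(τ/t½) = (1/2)^(135/40) ≈ 0.0964.
C₀ = D/Vd = 1246/187 ≈ 6.663 mcg/mL.
Before the 6th dose, 5 doses have been given. Superposition: Cmin = C₀·(f + f² + … + f^5).
≈ 6.663 × (0.0964 + 0.0093 + 0.0009 + 0.0001 + 0.0000) ≈ 6.663 × 0.1067 ≈ 0.711 mcg/mL.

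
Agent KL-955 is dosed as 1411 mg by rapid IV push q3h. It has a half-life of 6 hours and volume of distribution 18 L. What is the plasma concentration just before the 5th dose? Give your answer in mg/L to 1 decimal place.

141.9 mg/L

f = (1/2)^(τ/t½) = (1/2)^(3/6) ≈ 0.7071.
C₀ = D/Vd = 1411/18 ≈ 78.389 mg/L.
Before the 5th dose, 4 doses have been given. Superposition: Cmin = C₀·(f + f² + … + f^4).
≈ 78.389 × (0.7071 + 0.5000 + 0.3535 + 0.2500) ≈ 78.389 × 1.8106 ≈ 141.931 mg/L.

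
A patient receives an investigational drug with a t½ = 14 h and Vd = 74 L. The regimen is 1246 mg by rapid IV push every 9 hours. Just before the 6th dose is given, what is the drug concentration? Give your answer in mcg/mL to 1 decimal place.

f = (1/2)^(τ/t½) = (1/2)^(9/14) ≈ 0.6404.
C₀ = D/Vd = 1246/74 ≈ 16.838 mcg/mL.
Before the 6th dose, 5 doses have been given. Superposition: Cmin = C₀·(f + f² + … + f^5).
≈ 16.838 × (0.6404 + 0.4101 + 0.2626 + 0.1682 + 0.1077) ≈ 16.838 × 1.5890 ≈ 26.756 mcg/mL.

26.8 mcg/mL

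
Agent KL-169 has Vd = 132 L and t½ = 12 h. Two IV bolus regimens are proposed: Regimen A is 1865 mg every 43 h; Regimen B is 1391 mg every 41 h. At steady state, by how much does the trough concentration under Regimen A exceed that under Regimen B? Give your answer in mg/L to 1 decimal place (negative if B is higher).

Regimen A: f = (1/2)^(43/12) ≈ 0.0834; Cmin,ss = (1865/132)·f/(1−f) ≈ 1.286 mg/L.
Regimen B: f = (1/2)^(41/12) ≈ 0.0936; Cmin,ss = (1391/132)·f/(1−f) ≈ 1.088 mg/L.
Difference ≈ 1.286 − 1.088 ≈ 0.198 mg/L.

0.2 mg/L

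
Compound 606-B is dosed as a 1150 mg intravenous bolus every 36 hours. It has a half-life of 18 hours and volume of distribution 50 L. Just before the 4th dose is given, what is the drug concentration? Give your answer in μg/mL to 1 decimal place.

7.5 μg/mL

f = (1/2)^(τ/t½) = (1/2)^(36/18) ≈ 0.2500.
C₀ = D/Vd = 1150/50 ≈ 23.000 μg/mL.
Before the 4th dose, 3 doses have been given. Superposition: Cmin = C₀·(f + f² + … + f^3).
≈ 23.000 × (0.2500 + 0.0625 + 0.0156) ≈ 23.000 × 0.3281 ≈ 7.546 μg/mL.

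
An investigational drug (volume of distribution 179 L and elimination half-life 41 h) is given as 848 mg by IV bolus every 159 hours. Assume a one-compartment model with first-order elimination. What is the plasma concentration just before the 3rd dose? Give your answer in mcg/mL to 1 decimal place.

f = (1/2)^(τ/t½) = (1/2)^(159/41) ≈ 0.0680.
C₀ = D/Vd = 848/179 ≈ 4.737 mcg/mL.
Before the 3rd dose, 2 doses have been given. Superposition: Cmin = C₀·(f + f²).
≈ 4.737 × (0.0680 + 0.0046) ≈ 4.737 × 0.0726 ≈ 0.344 mcg/mL.

0.3 mcg/mL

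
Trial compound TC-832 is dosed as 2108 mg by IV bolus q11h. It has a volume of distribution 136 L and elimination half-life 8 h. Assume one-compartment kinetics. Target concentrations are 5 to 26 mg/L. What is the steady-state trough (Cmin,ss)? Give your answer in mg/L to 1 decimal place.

9.7 mg/L

τ/t½ = 11/8 ≈ 1.375, so fraction remaining f = (1/2)^(11/8) ≈ 0.3856.
Accumulation ratio R = 1/(1 − f) ≈ 1/0.6144 ≈ 1.6276.
Each bolus raises the concentration by D/Vd = 2108/136 ≈ 15.500 mg/L.
Steady-state peak Cmax,ss = C₀·R ≈ 15.500 × 1.6276 ≈ 25.228 mg/L.
Steady-state trough Cmin,ss = Cmax,ss·f ≈ 25.228 × 0.3856 ≈ 9.728 mg/L.
Trough 9.7 mg/L vs MEC 5 mg/L: adequate.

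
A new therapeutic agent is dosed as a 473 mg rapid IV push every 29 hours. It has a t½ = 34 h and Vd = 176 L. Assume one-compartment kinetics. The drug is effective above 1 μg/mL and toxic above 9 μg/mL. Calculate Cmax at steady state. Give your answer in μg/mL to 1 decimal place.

6.0 μg/mL

Over one 29-h interval, 29/34 ≈ 0.85294 half-lives elapse, leaving f ≈ 0.5537 of each dose.
Accumulation ratio R = 1/(1 − f) ≈ 1/0.4463 ≈ 2.2406.
Single-dose peak C₀ = D/Vd = 473/176 ≈ 2.688 μg/mL.
Steady-state peak Cmax,ss = C₀·R ≈ 2.688 × 2.2406 ≈ 6.023 μg/mL.
Peak 6.0 μg/mL vs MTC 9 μg/mL: below toxic threshold.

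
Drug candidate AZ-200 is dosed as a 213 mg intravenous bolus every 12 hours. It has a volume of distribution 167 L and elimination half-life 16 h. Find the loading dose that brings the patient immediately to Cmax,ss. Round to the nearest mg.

525 mg

f = (1/2)^(12/16) ≈ 0.594604; accumulation ratio R = 1/(1−f) ≈ 2.46672.
Loading dose to hit Cmax,ss on first dose: D_load = D_maint·R ≈ 213 × 2.46672 ≈ 525.41 mg.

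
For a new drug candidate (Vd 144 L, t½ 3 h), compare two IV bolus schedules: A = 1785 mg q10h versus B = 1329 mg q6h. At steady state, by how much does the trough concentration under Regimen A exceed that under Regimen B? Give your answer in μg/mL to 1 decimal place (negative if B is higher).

Regimen A: f = (1/2)^(10/3) ≈ 0.0992; Cmin,ss = (1785/144)·f/(1−f) ≈ 1.365 μg/mL.
Regimen B: f = (1/2)^(6/3) ≈ 0.2500; Cmin,ss = (1329/144)·f/(1−f) ≈ 3.076 μg/mL.
Difference ≈ 1.365 − 3.076 ≈ -1.711 μg/mL.

-1.7 μg/mL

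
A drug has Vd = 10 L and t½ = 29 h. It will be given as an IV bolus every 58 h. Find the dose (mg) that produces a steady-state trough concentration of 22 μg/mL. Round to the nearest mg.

660 mg

τ/t½ = 58/29 ≈ 2, so f = (1/2)^(58/29) ≈ 0.250000.
Cmin,ss = (D/Vd)·f/(1−f), so D = Cmin,ss·Vd·(1−f)/f.
D = 22 × 10 × (1−f)/f ≈ 22 × 10 × 3.00000 ≈ 660.00 mg.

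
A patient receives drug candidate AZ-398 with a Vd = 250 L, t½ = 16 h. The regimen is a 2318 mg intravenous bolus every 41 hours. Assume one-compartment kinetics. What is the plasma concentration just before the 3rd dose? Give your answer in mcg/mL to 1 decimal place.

1.8 mcg/mL

f = (1/2)^(τ/t½) = (1/2)^(41/16) ≈ 0.1693.
C₀ = D/Vd = 2318/250 ≈ 9.272 mcg/mL.
Before the 3rd dose, 2 doses have been given. Superposition: Cmin = C₀·(f + f²).
≈ 9.272 × (0.1693 + 0.0287) ≈ 9.272 × 0.1980 ≈ 1.836 mcg/mL.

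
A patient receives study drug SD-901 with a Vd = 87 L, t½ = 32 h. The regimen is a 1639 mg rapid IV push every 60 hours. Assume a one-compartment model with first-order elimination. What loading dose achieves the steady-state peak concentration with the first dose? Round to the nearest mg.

f = (1/2)^(60/32) ≈ 0.272627; accumulation ratio R = 1/(1−f) ≈ 1.37481.
Loading dose to hit Cmax,ss on first dose: D_load = D_maint·R ≈ 1639 × 1.37481 ≈ 2253.31 mg.

2253 mg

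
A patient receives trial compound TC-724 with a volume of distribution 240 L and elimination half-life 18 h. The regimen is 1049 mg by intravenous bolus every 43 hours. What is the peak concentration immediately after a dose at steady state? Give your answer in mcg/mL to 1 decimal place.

5.4 mcg/mL

τ/t½ = 43/18 ≈ 2.3889, so fraction remaining f = (1/2)^(43/18) ≈ 0.1909.
At steady state, accumulation factor R = 1/(1 − e^(−kτ)) ≈ 1.2359.
Single-dose peak C₀ = D/Vd = 1049/240 ≈ 4.371 mcg/mL.
Cmax,ss = C₀/(1 − f) ≈ 4.371/0.8091 ≈ 5.402 mcg/mL.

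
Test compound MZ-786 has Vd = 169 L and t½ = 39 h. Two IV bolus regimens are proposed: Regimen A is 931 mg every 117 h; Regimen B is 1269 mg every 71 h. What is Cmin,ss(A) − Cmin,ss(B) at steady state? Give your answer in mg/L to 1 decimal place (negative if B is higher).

Regimen A: f = (1/2)^(117/39) ≈ 0.1250; Cmin,ss = (931/169)·f/(1−f) ≈ 0.787 mg/L.
Regimen B: f = (1/2)^(71/39) ≈ 0.2831; Cmin,ss = (1269/169)·f/(1−f) ≈ 2.965 mg/L.
Difference ≈ 0.787 − 2.965 ≈ -2.178 mg/L.

-2.2 mg/L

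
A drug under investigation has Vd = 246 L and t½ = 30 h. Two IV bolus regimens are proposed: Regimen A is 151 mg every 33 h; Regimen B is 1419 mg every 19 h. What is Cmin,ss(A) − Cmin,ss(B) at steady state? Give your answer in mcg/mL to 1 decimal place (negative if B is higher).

Regimen A: f = (1/2)^(33/30) ≈ 0.4665; Cmin,ss = (151/246)·f/(1−f) ≈ 0.537 mcg/mL.
Regimen B: f = (1/2)^(19/30) ≈ 0.6447; Cmin,ss = (1419/246)·f/(1−f) ≈ 10.467 mcg/mL.
Difference ≈ 0.537 − 10.467 ≈ -9.930 mcg/mL.

-9.9 mcg/mL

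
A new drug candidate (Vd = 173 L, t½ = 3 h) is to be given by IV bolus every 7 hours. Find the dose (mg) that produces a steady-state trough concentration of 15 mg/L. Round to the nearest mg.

10483 mg

τ/t½ = 7/3 ≈ 2.3333, so f = (1/2)^(7/3) ≈ 0.198425.
Cmin,ss = (D/Vd)·f/(1−f), so D = Cmin,ss·Vd·(1−f)/f.
D = 15 × 173 × (1−f)/f ≈ 15 × 173 × 4.03969 ≈ 10483.00 mg.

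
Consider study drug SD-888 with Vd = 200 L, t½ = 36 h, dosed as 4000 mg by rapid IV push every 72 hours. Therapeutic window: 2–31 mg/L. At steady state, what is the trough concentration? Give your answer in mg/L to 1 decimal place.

The dosing interval is 2 half-lives, so f = 2^(−2) = 0.25.
Accumulation ratio R = 1/(1 − f) = 1/0.75 = 4/3.
Single-dose peak C₀ = D/Vd = 4000/200 = 20 mg/L.
Steady-state peak Cmax,ss = C₀·R = 20 × 4/3 ≈ 26.667 mg/L.
Steady-state trough Cmin,ss = Cmax,ss·f ≈ 26.667 × 0.25 ≈ 6.667 mg/L.
Trough 6.7 mg/L vs MEC 2 mg/L: adequate.

6.7 mg/L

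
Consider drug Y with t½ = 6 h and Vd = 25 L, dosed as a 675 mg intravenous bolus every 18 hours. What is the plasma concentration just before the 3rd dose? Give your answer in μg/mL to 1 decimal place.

f = (1/2)^(τ/t½) = (1/2)^(18/6) ≈ 0.1250.
C₀ = D/Vd = 675/25 ≈ 27.000 μg/mL.
Before the 3rd dose, 2 doses have been given. Superposition: Cmin = C₀·(f + f²).
≈ 27.000 × (0.1250 + 0.0156) ≈ 27.000 × 0.1406 ≈ 3.796 μg/mL.

3.8 μg/mL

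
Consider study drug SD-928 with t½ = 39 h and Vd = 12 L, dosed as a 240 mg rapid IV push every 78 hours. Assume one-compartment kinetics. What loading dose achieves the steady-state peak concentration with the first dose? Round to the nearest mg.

f = (1/2)^(78/39) ≈ 0.250000; accumulation ratio R = 1/(1−f) ≈ 1.33333.
Loading dose to hit Cmax,ss on first dose: D_load = D_maint·R ≈ 240 × 1.33333 ≈ 320.00 mg.

320 mg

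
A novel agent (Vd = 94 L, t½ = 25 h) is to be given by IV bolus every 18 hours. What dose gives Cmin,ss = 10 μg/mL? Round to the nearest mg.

608 mg

τ/t½ = 18/25 ≈ 0.72, so f = (1/2)^(18/25) ≈ 0.607097.
Cmin,ss = (D/Vd)·f/(1−f), so D = Cmin,ss·Vd·(1−f)/f.
D = 10 × 94 × (1−f)/f ≈ 10 × 94 × 0.64718 ≈ 608.35 mg.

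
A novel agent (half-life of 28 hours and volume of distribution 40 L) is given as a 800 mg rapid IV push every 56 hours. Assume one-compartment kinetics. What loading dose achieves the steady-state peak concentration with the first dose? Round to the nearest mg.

f = (1/2)^(56/28) ≈ 0.250000; accumulation ratio R = 1/(1−f) ≈ 1.33333.
Loading dose to hit Cmax,ss on first dose: D_load = D_maint·R ≈ 800 × 1.33333 ≈ 1066.66 mg.

1067 mg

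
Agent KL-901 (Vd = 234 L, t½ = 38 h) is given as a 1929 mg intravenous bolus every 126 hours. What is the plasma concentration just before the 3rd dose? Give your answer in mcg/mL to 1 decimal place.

0.9 mcg/mL

f = (1/2)^(τ/t½) = (1/2)^(126/38) ≈ 0.1004.
C₀ = D/Vd = 1929/234 ≈ 8.244 mcg/mL.
Before the 3rd dose, 2 doses have been given. Superposition: Cmin = C₀·(f + f²).
≈ 8.244 × (0.1004 + 0.0101) ≈ 8.244 × 0.1105 ≈ 0.911 mcg/mL.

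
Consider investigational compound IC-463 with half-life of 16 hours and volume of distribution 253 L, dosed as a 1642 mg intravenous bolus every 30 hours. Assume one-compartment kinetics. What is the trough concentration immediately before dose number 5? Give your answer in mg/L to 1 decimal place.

f = (1/2)^(τ/t½) = (1/2)^(30/16) ≈ 0.2726.
C₀ = D/Vd = 1642/253 ≈ 6.490 mg/L.
Before the 5th dose, 4 doses have been given. Superposition: Cmin = C₀·(f + f² + … + f^4).
≈ 6.490 × (0.2726 + 0.0743 + 0.0203 + 0.0055) ≈ 6.490 × 0.3727 ≈ 2.419 mg/L.

2.4 mg/L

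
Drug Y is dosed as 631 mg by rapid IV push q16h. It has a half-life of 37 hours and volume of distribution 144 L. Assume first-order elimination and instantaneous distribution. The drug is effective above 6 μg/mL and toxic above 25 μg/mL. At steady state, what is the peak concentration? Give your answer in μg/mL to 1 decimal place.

16.9 μg/mL

k = ln2/t½ = ln2/37 ≈ 0.018734 h⁻¹; fraction remaining f = e^(−kτ) = e^(−0.018734×16) ≈ 0.7410.
At steady state, accumulation factor R = 1/(1 − e^(−kτ)) ≈ 3.8610.
Each bolus raises the concentration by D/Vd = 631/144 ≈ 4.382 μg/mL.
Cmax,ss = C₀/(1 − f) ≈ 4.382/0.2590 ≈ 16.919 μg/mL.
Peak 16.9 μg/mL vs MTC 25 μg/mL: below toxic threshold.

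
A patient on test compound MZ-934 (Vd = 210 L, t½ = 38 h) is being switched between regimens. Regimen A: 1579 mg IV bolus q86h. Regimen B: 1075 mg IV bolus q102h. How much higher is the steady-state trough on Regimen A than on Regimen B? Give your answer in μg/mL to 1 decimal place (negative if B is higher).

Regimen A: f = (1/2)^(86/38) ≈ 0.2083; Cmin,ss = (1579/210)·f/(1−f) ≈ 1.978 μg/mL.
Regimen B: f = (1/2)^(102/38) ≈ 0.1556; Cmin,ss = (1075/210)·f/(1−f) ≈ 0.943 μg/mL.
Difference ≈ 1.978 − 0.943 ≈ 1.035 μg/mL.

1.0 μg/mL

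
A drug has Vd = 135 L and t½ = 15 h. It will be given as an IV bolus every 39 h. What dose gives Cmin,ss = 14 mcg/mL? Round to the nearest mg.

9569 mg

τ/t½ = 39/15 ≈ 2.6, so f = (1/2)^(39/15) ≈ 0.164938.
Cmin,ss = (D/Vd)·f/(1−f), so D = Cmin,ss·Vd·(1−f)/f.
D = 14 × 135 × (1−f)/f ≈ 14 × 135 × 5.06288 ≈ 9568.84 mg.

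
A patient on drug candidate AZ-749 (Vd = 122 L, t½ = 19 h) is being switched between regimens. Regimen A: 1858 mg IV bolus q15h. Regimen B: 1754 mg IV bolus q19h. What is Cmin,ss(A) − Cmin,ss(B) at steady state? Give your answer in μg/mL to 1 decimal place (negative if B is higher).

Regimen A: f = (1/2)^(15/19) ≈ 0.5786; Cmin,ss = (1858/122)·f/(1−f) ≈ 20.911 μg/mL.
Regimen B: f = (1/2)^(19/19) ≈ 0.5000; Cmin,ss = (1754/122)·f/(1−f) ≈ 14.377 μg/mL.
Difference ≈ 20.911 − 14.377 ≈ 6.534 μg/mL.

6.5 μg/mL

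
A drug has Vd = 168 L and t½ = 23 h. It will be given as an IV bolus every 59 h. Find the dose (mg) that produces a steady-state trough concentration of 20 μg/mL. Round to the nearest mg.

τ/t½ = 59/23 ≈ 2.5652, so f = (1/2)^(59/23) ≈ 0.168963.
Cmin,ss = (D/Vd)·f/(1−f), so D = Cmin,ss·Vd·(1−f)/f.
D = 20 × 168 × (1−f)/f ≈ 20 × 168 × 4.91846 ≈ 16526.03 mg.

16526 mg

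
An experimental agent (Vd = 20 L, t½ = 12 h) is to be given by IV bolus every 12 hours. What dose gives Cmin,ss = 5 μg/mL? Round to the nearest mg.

τ/t½ = 12/12 ≈ 1, so f = (1/2)^(12/12) ≈ 0.500000.
Cmin,ss = (D/Vd)·f/(1−f), so D = Cmin,ss·Vd·(1−f)/f.
D = 5 × 20 × (1−f)/f ≈ 5 × 20 × 1.00000 ≈ 100.00 mg.

100 mg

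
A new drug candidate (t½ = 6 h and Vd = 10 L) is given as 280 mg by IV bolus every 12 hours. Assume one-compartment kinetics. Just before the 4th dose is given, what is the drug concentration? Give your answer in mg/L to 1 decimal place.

9.2 mg/L

f = (1/2)^(τ/t½) = (1/2)^(12/6) ≈ 0.2500.
C₀ = D/Vd = 280/10 ≈ 28.000 mg/L.
Before the 4th dose, 3 doses have been given. Superposition: Cmin = C₀·(f + f² + … + f^3).
≈ 28.000 × (0.2500 + 0.0625 + 0.0156) ≈ 28.000 × 0.3281 ≈ 9.187 mg/L.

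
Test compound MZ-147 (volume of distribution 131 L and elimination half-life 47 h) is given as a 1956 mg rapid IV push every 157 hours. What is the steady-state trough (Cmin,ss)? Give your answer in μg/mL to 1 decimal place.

k = ln2/t½ = ln2/47 ≈ 0.014748 h⁻¹; fraction remaining f = e^(−kτ) = e^(−0.014748×157) ≈ 0.0987.
At steady state, accumulation factor R = 1/(1 − e^(−kτ)) ≈ 1.1095.
Single-dose peak C₀ = D/Vd = 1956/131 ≈ 14.931 μg/mL.
Cmax,ss = C₀/(1 − f) ≈ 14.931/0.9013 ≈ 16.566 μg/mL.
Steady-state trough Cmin,ss = Cmax,ss·f ≈ 16.566 × 0.0987 ≈ 1.635 μg/mL.

1.6 μg/mL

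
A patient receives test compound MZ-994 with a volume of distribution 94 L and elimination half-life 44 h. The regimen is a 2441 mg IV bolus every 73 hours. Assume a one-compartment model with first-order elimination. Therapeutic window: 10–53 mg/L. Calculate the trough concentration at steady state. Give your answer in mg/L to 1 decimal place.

Over one 73-h interval, 73/44 ≈ 1.6591 half-lives elapse, leaving f ≈ 0.3166 of each dose.
Accumulation ratio R = 1/(1 − f) ≈ 1/0.6834 ≈ 1.4633.
Each bolus raises the concentration by D/Vd = 2441/94 ≈ 25.968 mg/L.
Steady-state peak Cmax,ss = C₀·R ≈ 25.968 × 1.4633 ≈ 37.999 mg/L.
Steady-state trough Cmin,ss = Cmax,ss·f ≈ 37.999 × 0.3166 ≈ 12.030 mg/L.
Trough 12.0 mg/L vs MEC 10 mg/L: adequate.

12.0 mg/L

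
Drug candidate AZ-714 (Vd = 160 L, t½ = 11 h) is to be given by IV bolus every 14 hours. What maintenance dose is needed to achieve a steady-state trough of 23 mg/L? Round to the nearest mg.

5212 mg

τ/t½ = 14/11 ≈ 1.2727, so f = (1/2)^(14/11) ≈ 0.413877.
Cmin,ss = (D/Vd)·f/(1−f), so D = Cmin,ss·Vd·(1−f)/f.
D = 23 × 160 × (1−f)/f ≈ 23 × 160 × 1.41618 ≈ 5211.54 mg.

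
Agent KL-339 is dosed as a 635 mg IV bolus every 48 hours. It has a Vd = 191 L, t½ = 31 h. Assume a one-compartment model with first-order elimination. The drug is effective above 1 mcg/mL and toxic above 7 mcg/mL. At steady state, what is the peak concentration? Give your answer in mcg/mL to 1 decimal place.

τ/t½ = 48/31 ≈ 1.5484, so fraction remaining f = (1/2)^(48/31) ≈ 0.3419.
Accumulation ratio R = 1/(1 − f) ≈ 1/0.6581 ≈ 1.5195.
Each bolus raises the concentration by D/Vd = 635/191 ≈ 3.325 mcg/mL.
Cmax,ss = C₀/(1 − f) ≈ 3.325/0.6581 ≈ 5.052 mcg/mL.
Peak 5.1 mcg/mL vs MTC 7 mcg/mL: below toxic threshold.

5.1 mcg/mL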